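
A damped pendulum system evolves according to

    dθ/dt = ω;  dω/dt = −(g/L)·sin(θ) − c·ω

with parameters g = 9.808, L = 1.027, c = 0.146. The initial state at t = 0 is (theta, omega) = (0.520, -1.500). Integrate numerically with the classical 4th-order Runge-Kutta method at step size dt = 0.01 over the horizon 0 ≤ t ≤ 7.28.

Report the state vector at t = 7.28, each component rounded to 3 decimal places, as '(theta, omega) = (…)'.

(theta, omega) = (-0.283, 0.952)

t=0.000: state=(0.520, -1.500)
step 1 (dt=0.01): k1=(-1.500, -4.526), k2=(-1.523, -4.461), k3=(-1.522, -4.460), k4=(-1.545, -4.393); state += dt/6·(k1+2k2+2k3+k4)
t=0.010: state=(0.505, -1.545)
t=0.020: state=(0.489, -1.588)
t=0.030: state=(0.473, -1.630)
continuing one RK4 step at a time; state shown every 25 steps (Δt=0.25):
t=0.250: state=(0.044, -2.119)
t=0.500: state=(-0.438, -1.558)
t=0.750: state=(-0.669, -0.215)
t=1.000: state=(-0.542, 1.180)
t=1.250: state=(-0.132, 1.940)
t=1.500: state=(0.335, 1.615)
t=1.750: state=(0.604, 0.447)
t=2.000: state=(0.544, -0.897)
t=2.250: state=(0.197, -1.747)
t=2.500: state=(-0.246, -1.618)
t=2.750: state=(-0.538, -0.621)
t=3.000: state=(-0.533, 0.651)
t=3.250: state=(-0.244, 1.552)
t=3.500: state=(0.169, 1.582)
t=3.750: state=(0.474, 0.747)
t=4.000: state=(0.513, -0.441)
t=4.250: state=(0.276, -1.363)
t=4.500: state=(-0.104, -1.519)
t=4.750: state=(-0.412, -0.834)
t=5.000: state=(-0.486, 0.263)
t=5.250: state=(-0.296, 1.186)
t=5.500: state=(0.050, 1.439)
t=5.750: state=(0.355, 0.889)
t=6.000: state=(0.456, -0.114)
t=6.250: state=(0.307, -1.022)
t=6.500: state=(-0.005, -1.349)
t=6.750: state=(-0.303, -0.918)
t=7.000: state=(-0.424, -0.009)
t=7.250: state=(-0.310, 0.872)
t=7.280: state=(-0.283, 0.952)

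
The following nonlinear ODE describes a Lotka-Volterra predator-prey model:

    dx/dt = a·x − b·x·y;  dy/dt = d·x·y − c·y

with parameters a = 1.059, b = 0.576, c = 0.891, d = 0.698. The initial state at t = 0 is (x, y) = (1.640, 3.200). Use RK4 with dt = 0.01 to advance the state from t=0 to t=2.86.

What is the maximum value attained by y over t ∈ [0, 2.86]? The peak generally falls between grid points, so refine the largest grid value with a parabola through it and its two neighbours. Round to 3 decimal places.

max y = 3.321

t=0.000: state=(1.640, 3.200)
step 1 (dt=0.01): k1=(-1.286, 0.812), k2=(-1.285, 0.799), k3=(-1.285, 0.799), k4=(-1.283, 0.785); state += dt/6·(k1+2k2+2k3+k4)
t=0.010: state=(1.627, 3.208)
t=0.020: state=(1.614, 3.216)
t=0.030: state=(1.602, 3.223)
continuing one RK4 step at a time; state shown every 10 steps (Δt=0.1):
t=0.100: state=(1.513, 3.268)
t=0.200: state=(1.392, 3.308)
t=0.300: state=(1.278, 3.321)
t=0.400: state=(1.174, 3.309)
t=0.500: state=(1.079, 3.275)
t=0.600: state=(0.995, 3.220)
t=0.700: state=(0.921, 3.149)
t=0.800: state=(0.856, 3.065)
t=0.900: state=(0.800, 2.970)
t=1.000: state=(0.751, 2.868)
t=1.100: state=(0.710, 2.761)
t=1.200: state=(0.676, 2.651)
t=1.300: state=(0.647, 2.539)
t=1.400: state=(0.623, 2.428)
t=1.500: state=(0.604, 2.318)
t=1.600: state=(0.590, 2.211)
t=1.700: state=(0.579, 2.106)
t=1.800: state=(0.572, 2.006)
t=1.900: state=(0.568, 1.909)
t=2.000: state=(0.567, 1.817)
t=2.100: state=(0.569, 1.729)
t=2.200: state=(0.574, 1.646)
t=2.300: state=(0.582, 1.568)
t=2.400: state=(0.592, 1.494)
t=2.500: state=(0.605, 1.425)
t=2.600: state=(0.621, 1.361)
t=2.700: state=(0.640, 1.301)
t=2.800: state=(0.661, 1.245)
t=2.860: state=(0.675, 1.214)
largest grid value and its neighbours: y(0.290)=3.32110, y(0.300)=3.32127, y(0.310)=3.32118
parabola through these three points peaks at t≈0.302 with y≈3.32127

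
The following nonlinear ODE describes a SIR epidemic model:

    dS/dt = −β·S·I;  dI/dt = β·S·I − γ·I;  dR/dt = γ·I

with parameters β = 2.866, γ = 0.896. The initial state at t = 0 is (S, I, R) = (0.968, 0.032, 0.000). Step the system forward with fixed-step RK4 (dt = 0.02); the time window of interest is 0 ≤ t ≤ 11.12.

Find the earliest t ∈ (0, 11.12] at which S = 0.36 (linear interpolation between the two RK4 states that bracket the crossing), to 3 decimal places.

t = 1.988

t=0.000: state=(0.968, 0.032, 0.000)
step 1 (dt=0.02): k1=(-0.089, 0.060, 0.029), k2=(-0.090, 0.061, 0.029), k3=(-0.090, 0.061, 0.029), k4=(-0.092, 0.062, 0.030); state += dt/6·(k1+2k2+2k3+k4)
t=0.020: state=(0.966, 0.033, 0.001)
t=0.040: state=(0.964, 0.034, 0.001)
t=0.060: state=(0.962, 0.036, 0.002)
continuing one RK4 step at a time; state shown every 25 steps (Δt=0.5):
t=0.500: state=(0.898, 0.078, 0.023)
t=1.000: state=(0.758, 0.166, 0.077)
t=1.500: state=(0.553, 0.272, 0.175)
t=1.980: state=(0.363, 0.330, 0.307)
next step: t=2.000: state=(0.356, 0.331, 0.313) — S has crossed 0.36
linear interpolation between t=1.980 (0.36264) and t=2.000 (0.35583) → t≈1.988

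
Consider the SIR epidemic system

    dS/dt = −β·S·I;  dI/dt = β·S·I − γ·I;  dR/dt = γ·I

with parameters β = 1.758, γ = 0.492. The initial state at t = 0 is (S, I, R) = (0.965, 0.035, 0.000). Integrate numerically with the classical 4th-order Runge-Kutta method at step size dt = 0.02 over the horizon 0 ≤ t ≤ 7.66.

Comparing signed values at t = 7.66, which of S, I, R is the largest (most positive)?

largest component: R

t=0.000: state=(0.965, 0.035, 0.000)
step 1 (dt=0.02): k1=(-0.059, 0.042, 0.017), k2=(-0.060, 0.043, 0.017), k3=(-0.060, 0.043, 0.017), k4=(-0.061, 0.043, 0.018); state += dt/6·(k1+2k2+2k3+k4)
t=0.020: state=(0.964, 0.036, 0.000)
t=0.040: state=(0.963, 0.037, 0.001)
t=0.060: state=(0.961, 0.038, 0.001)
continuing one RK4 step at a time; state shown every 25 steps (Δt=0.5):
t=0.500: state=(0.925, 0.063, 0.012)
t=1.000: state=(0.860, 0.108, 0.032)
t=1.500: state=(0.761, 0.173, 0.067)
t=2.000: state=(0.632, 0.249, 0.118)
t=2.500: state=(0.492, 0.320, 0.189)
t=3.000: state=(0.363, 0.363, 0.273)
t=3.500: state=(0.262, 0.373, 0.365)
t=4.000: state=(0.190, 0.355, 0.455)
t=4.500: state=(0.141, 0.321, 0.538)
t=5.000: state=(0.108, 0.280, 0.612)
t=5.500: state=(0.086, 0.238, 0.676)
t=6.000: state=(0.071, 0.199, 0.729)
t=6.500: state=(0.061, 0.165, 0.774)
t=7.000: state=(0.053, 0.136, 0.811)
t=7.500: state=(0.048, 0.111, 0.841)
t=7.660: state=(0.046, 0.104, 0.850)
compare at T: S=0.046, I=0.104, R=0.850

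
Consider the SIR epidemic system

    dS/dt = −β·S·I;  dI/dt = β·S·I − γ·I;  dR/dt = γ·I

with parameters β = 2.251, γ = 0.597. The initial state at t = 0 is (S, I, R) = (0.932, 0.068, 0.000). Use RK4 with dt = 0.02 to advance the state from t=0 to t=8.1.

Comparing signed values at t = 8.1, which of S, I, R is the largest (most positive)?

largest component: R

t=0.000: state=(0.932, 0.068, 0.000)
step 1 (dt=0.02): k1=(-0.143, 0.102, 0.041), k2=(-0.145, 0.103, 0.041), k3=(-0.145, 0.103, 0.041), k4=(-0.147, 0.105, 0.042); state += dt/6·(k1+2k2+2k3+k4)
t=0.020: state=(0.929, 0.070, 0.001)
t=0.040: state=(0.926, 0.072, 0.002)
t=0.060: state=(0.923, 0.074, 0.003)
continuing one RK4 step at a time; state shown every 25 steps (Δt=0.5):
t=0.500: state=(0.833, 0.137, 0.030)
t=1.000: state=(0.676, 0.239, 0.085)
t=1.500: state=(0.487, 0.341, 0.172)
t=2.000: state=(0.319, 0.397, 0.284)
t=2.500: state=(0.204, 0.393, 0.403)
t=3.000: state=(0.134, 0.351, 0.515)
t=3.500: state=(0.093, 0.296, 0.612)
t=4.000: state=(0.069, 0.240, 0.691)
t=4.500: state=(0.054, 0.191, 0.755)
t=5.000: state=(0.045, 0.149, 0.806)
t=5.500: state=(0.038, 0.116, 0.845)
t=6.000: state=(0.034, 0.090, 0.876)
t=6.500: state=(0.031, 0.069, 0.900)
t=7.000: state=(0.029, 0.053, 0.918)
t=7.500: state=(0.028, 0.041, 0.932)
t=8.000: state=(0.027, 0.031, 0.942)
t=8.100: state=(0.027, 0.029, 0.944)
compare at T: S=0.027, I=0.029, R=0.944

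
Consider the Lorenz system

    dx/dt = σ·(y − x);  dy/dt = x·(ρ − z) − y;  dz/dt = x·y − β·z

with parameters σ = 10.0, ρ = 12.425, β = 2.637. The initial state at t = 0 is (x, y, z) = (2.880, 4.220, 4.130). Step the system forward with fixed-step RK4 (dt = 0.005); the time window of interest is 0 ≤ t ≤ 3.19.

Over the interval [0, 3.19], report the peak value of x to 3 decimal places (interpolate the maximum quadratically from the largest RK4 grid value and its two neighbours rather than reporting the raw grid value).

max x = 8.989

t=0.000: state=(2.880, 4.220, 4.130)
step 1 (dt=0.005): k1=(13.400, 19.670, 1.263), k2=(13.557, 19.889, 1.539), k3=(13.558, 19.890, 1.541), k4=(13.717, 20.110, 1.822); state += dt/6·(k1+2k2+2k3+k4)
t=0.005: state=(2.948, 4.319, 4.138)
t=0.010: state=(3.017, 4.421, 4.148)
t=0.015: state=(3.088, 4.525, 4.162)
continuing one RK4 step at a time; state shown every 40 steps (Δt=0.2):
t=0.200: state=(6.869, 9.281, 7.912)
t=0.400: state=(8.401, 6.616, 16.517)
t=0.600: state=(3.677, 1.994, 13.092)
t=0.800: state=(2.346, 2.446, 8.577)
t=1.000: state=(3.546, 4.635, 6.631)
t=1.200: state=(6.530, 8.155, 9.244)
t=1.400: state=(7.570, 6.546, 14.810)
t=1.600: state=(4.481, 3.201, 12.882)
t=1.800: state=(3.414, 3.539, 9.418)
t=2.000: state=(4.610, 5.610, 8.367)
t=2.200: state=(6.744, 7.532, 11.181)
t=2.400: state=(6.492, 5.524, 13.824)
t=2.600: state=(4.527, 3.875, 11.858)
t=2.800: state=(4.238, 4.553, 9.683)
t=3.000: state=(5.464, 6.249, 9.836)
t=3.190: state=(6.545, 6.688, 12.125)
largest grid value and its neighbours: x(0.330)=8.98213, x(0.335)=8.98844, x(0.340)=8.98724
parabola through these three points peaks at t≈0.337 with x≈8.98887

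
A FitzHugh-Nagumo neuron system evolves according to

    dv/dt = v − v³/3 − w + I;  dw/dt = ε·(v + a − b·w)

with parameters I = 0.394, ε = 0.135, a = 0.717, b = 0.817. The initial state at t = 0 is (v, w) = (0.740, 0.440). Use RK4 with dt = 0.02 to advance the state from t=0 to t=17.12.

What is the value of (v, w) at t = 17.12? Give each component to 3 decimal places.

t=0.000: state=(0.740, 0.440)
step 1 (dt=0.02): k1=(0.559, 0.148), k2=(0.560, 0.149), k3=(0.560, 0.149), k4=(0.561, 0.149); state += dt/6·(k1+2k2+2k3+k4)
t=0.020: state=(0.751, 0.443)
t=0.040: state=(0.762, 0.446)
t=0.060: state=(0.774, 0.449)
continuing one RK4 step at a time; state shown every 50 steps (Δt=1):
t=1.000: state=(1.254, 0.616)
t=2.000: state=(1.436, 0.819)
t=3.000: state=(1.381, 1.006)
t=4.000: state=(1.242, 1.161)
t=5.000: state=(1.052, 1.278)
t=6.000: state=(0.782, 1.355)
t=7.000: state=(0.303, 1.377)
t=8.000: state=(-0.807, 1.301)
t=9.000: state=(-1.882, 1.069)
t=10.000: state=(-1.933, 0.801)
t=11.000: state=(-1.850, 0.567)
t=12.000: state=(-1.762, 0.369)
t=13.000: state=(-1.676, 0.202)
t=14.000: state=(-1.592, 0.064)
t=15.000: state=(-1.510, -0.049)
t=16.000: state=(-1.430, -0.140)
t=17.000: state=(-1.352, -0.211)
t=17.120: state=(-1.343, -0.219)

(v, w) = (-1.343, -0.219)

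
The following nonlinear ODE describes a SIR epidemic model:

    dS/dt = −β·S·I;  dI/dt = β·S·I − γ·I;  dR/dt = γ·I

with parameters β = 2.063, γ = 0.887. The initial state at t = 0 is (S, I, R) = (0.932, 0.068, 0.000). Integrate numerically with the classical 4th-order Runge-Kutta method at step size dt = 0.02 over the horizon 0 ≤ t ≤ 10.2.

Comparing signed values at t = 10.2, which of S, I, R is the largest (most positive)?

largest component: R

t=0.000: state=(0.932, 0.068, 0.000)
step 1 (dt=0.02): k1=(-0.131, 0.070, 0.060), k2=(-0.132, 0.071, 0.061), k3=(-0.132, 0.071, 0.061), k4=(-0.133, 0.072, 0.062); state += dt/6·(k1+2k2+2k3+k4)
t=0.020: state=(0.929, 0.069, 0.001)
t=0.040: state=(0.927, 0.071, 0.002)
t=0.060: state=(0.924, 0.072, 0.004)
continuing one RK4 step at a time; state shown every 25 steps (Δt=0.5):
t=0.500: state=(0.851, 0.110, 0.039)
t=1.000: state=(0.741, 0.160, 0.099)
t=1.500: state=(0.612, 0.207, 0.181)
t=2.000: state=(0.487, 0.234, 0.279)
t=2.500: state=(0.381, 0.234, 0.384)
t=3.000: state=(0.302, 0.214, 0.484)
t=3.500: state=(0.246, 0.182, 0.572)
t=4.000: state=(0.208, 0.147, 0.645)
t=4.500: state=(0.182, 0.115, 0.703)
t=5.000: state=(0.164, 0.088, 0.748)
t=5.500: state=(0.151, 0.067, 0.782)
t=6.000: state=(0.142, 0.050, 0.808)
t=6.500: state=(0.136, 0.037, 0.827)
t=7.000: state=(0.132, 0.027, 0.841)
t=7.500: state=(0.129, 0.020, 0.851)
t=8.000: state=(0.126, 0.015, 0.859)
t=8.500: state=(0.125, 0.011, 0.865)
t=9.000: state=(0.124, 0.008, 0.869)
t=9.500: state=(0.123, 0.006, 0.872)
t=10.000: state=(0.122, 0.004, 0.874)
t=10.200: state=(0.122, 0.004, 0.874)
compare at T: S=0.122, I=0.004, R=0.874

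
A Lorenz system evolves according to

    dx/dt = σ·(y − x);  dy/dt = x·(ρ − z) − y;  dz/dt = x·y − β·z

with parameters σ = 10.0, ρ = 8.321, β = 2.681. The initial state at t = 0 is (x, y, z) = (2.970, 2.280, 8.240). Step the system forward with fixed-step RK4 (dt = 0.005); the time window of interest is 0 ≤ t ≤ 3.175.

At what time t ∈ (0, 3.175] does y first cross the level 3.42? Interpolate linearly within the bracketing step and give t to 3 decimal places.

t=0.000: state=(2.970, 2.280, 8.240)
step 1 (dt=0.005): k1=(-6.900, -2.039, -15.320), k2=(-6.778, -1.923, -15.272), k3=(-6.779, -1.923, -15.270), k4=(-6.657, -1.808, -15.221); state += dt/6·(k1+2k2+2k3+k4)
t=0.005: state=(2.936, 2.270, 8.164)
t=0.010: state=(2.903, 2.262, 8.088)
t=0.015: state=(2.872, 2.255, 8.012)
continuing one RK4 step at a time; state shown every 40 steps (Δt=0.2):
t=0.200: state=(2.444, 2.535, 5.739)
t=0.360: state=(2.918, 3.401, 4.759)
next step: t=0.365: state=(2.942, 3.436, 4.746) — y has crossed 3.42
linear interpolation between t=0.360 (3.40099) and t=0.365 (3.43618) → t≈0.363

t = 0.363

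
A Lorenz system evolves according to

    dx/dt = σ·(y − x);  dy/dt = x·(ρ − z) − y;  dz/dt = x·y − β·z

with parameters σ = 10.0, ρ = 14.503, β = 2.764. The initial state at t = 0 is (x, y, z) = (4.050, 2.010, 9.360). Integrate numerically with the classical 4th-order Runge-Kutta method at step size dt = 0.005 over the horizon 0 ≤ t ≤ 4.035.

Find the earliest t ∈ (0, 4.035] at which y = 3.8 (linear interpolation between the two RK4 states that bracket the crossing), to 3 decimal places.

t = 0.100

t=0.000: state=(4.050, 2.010, 9.360)
step 1 (dt=0.005): k1=(-20.400, 18.819, -17.731), k2=(-19.420, 18.687, -17.522), k3=(-19.447, 18.698, -17.520), k4=(-18.493, 18.572, -17.314); state += dt/6·(k1+2k2+2k3+k4)
t=0.005: state=(3.953, 2.103, 9.272)
t=0.010: state=(3.865, 2.196, 9.187)
t=0.015: state=(3.786, 2.287, 9.103)
t=0.100: state=(3.419, 3.797, 8.000)
next step: t=0.105: state=(3.440, 3.890, 7.955) — y has crossed 3.8
linear interpolation between t=0.100 (3.79721) and t=0.105 (3.88987) → t≈0.100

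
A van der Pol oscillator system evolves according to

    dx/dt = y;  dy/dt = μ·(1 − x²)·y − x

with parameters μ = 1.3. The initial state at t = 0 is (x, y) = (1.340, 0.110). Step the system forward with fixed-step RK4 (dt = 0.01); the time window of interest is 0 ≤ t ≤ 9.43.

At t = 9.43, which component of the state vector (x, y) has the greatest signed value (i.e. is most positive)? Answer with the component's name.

t=0.000: state=(1.340, 0.110)
step 1 (dt=0.01): k1=(0.110, -1.454), k2=(0.103, -1.447), k3=(0.103, -1.447), k4=(0.096, -1.440); state += dt/6·(k1+2k2+2k3+k4)
t=0.010: state=(1.341, 0.096)
t=0.020: state=(1.342, 0.081)
t=0.030: state=(1.343, 0.067)
continuing one RK4 step at a time; state shown every 50 steps (Δt=0.5):
t=0.500: state=(1.241, -0.461)
t=1.000: state=(0.896, -0.937)
t=1.500: state=(0.243, -1.783)
t=2.000: state=(-0.959, -2.801)
t=2.500: state=(-1.901, -0.668)
t=3.000: state=(-1.911, 0.341)
t=3.500: state=(-1.677, 0.566)
t=4.000: state=(-1.347, 0.770)
t=4.500: state=(-0.874, 1.179)
t=5.000: state=(-0.068, 2.194)
t=5.500: state=(1.303, 2.723)
t=6.000: state=(2.002, 0.232)
t=6.500: state=(1.908, -0.415)
t=7.000: state=(1.654, -0.590)
t=7.500: state=(1.312, -0.798)
t=8.000: state=(0.819, -1.240)
t=8.500: state=(-0.037, -2.333)
t=9.000: state=(-1.426, -2.523)
t=9.430: state=(-1.996, -0.303)
compare at T: x=-1.996, y=-0.303

largest component: y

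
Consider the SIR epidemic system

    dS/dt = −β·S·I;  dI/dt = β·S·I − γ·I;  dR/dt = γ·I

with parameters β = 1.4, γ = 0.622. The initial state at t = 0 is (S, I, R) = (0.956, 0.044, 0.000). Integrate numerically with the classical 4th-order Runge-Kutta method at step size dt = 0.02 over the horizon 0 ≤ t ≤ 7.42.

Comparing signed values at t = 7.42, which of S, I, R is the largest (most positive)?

largest component: R

t=0.000: state=(0.956, 0.044, 0.000)
step 1 (dt=0.02): k1=(-0.059, 0.032, 0.027), k2=(-0.059, 0.032, 0.028), k3=(-0.059, 0.032, 0.028), k4=(-0.060, 0.032, 0.028); state += dt/6·(k1+2k2+2k3+k4)
t=0.020: state=(0.955, 0.045, 0.001)
t=0.040: state=(0.954, 0.045, 0.001)
t=0.060: state=(0.952, 0.046, 0.002)
continuing one RK4 step at a time; state shown every 25 steps (Δt=0.5):
t=0.500: state=(0.921, 0.062, 0.016)
t=1.000: state=(0.875, 0.086, 0.039)
t=1.500: state=(0.816, 0.113, 0.070)
t=2.000: state=(0.746, 0.144, 0.110)
t=2.500: state=(0.668, 0.173, 0.159)
t=3.000: state=(0.587, 0.196, 0.217)
t=3.500: state=(0.508, 0.211, 0.281)
t=4.000: state=(0.438, 0.215, 0.347)
t=4.500: state=(0.377, 0.210, 0.413)
t=5.000: state=(0.327, 0.196, 0.477)
t=5.500: state=(0.287, 0.178, 0.535)
t=6.000: state=(0.255, 0.158, 0.587)
t=6.500: state=(0.230, 0.137, 0.633)
t=7.000: state=(0.210, 0.117, 0.673)
t=7.420: state=(0.197, 0.102, 0.701)
compare at T: S=0.197, I=0.102, R=0.701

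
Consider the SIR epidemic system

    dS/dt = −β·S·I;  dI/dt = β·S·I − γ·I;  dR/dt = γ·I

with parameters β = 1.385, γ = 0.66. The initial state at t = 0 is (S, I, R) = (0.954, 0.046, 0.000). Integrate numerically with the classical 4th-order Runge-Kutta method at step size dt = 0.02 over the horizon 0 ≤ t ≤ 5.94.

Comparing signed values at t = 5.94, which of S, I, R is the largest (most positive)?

t=0.000: state=(0.954, 0.046, 0.000)
step 1 (dt=0.02): k1=(-0.061, 0.030, 0.030), k2=(-0.061, 0.031, 0.031), k3=(-0.061, 0.031, 0.031), k4=(-0.062, 0.031, 0.031); state += dt/6·(k1+2k2+2k3+k4)
t=0.020: state=(0.953, 0.047, 0.001)
t=0.040: state=(0.952, 0.047, 0.001)
t=0.060: state=(0.950, 0.048, 0.002)
continuing one RK4 step at a time; state shown every 10 steps (Δt=0.2):
t=0.200: state=(0.941, 0.052, 0.006)
t=0.400: state=(0.927, 0.059, 0.014)
t=0.600: state=(0.911, 0.067, 0.022)
t=0.800: state=(0.893, 0.076, 0.032)
t=1.000: state=(0.873, 0.085, 0.042)
t=1.200: state=(0.852, 0.094, 0.054)
t=1.400: state=(0.829, 0.104, 0.067)
t=1.600: state=(0.804, 0.115, 0.082)
t=1.800: state=(0.778, 0.125, 0.097)
t=2.000: state=(0.750, 0.135, 0.115)
t=2.200: state=(0.722, 0.145, 0.133)
t=2.400: state=(0.692, 0.155, 0.153)
t=2.600: state=(0.662, 0.164, 0.174)
t=2.800: state=(0.632, 0.172, 0.196)
t=3.000: state=(0.602, 0.179, 0.219)
t=3.200: state=(0.573, 0.184, 0.243)
t=3.400: state=(0.544, 0.188, 0.268)
t=3.600: state=(0.516, 0.191, 0.293)
t=3.800: state=(0.489, 0.193, 0.318)
t=4.000: state=(0.464, 0.193, 0.344)
t=4.200: state=(0.440, 0.191, 0.369)
t=4.400: state=(0.417, 0.189, 0.394)
t=4.600: state=(0.396, 0.185, 0.419)
t=4.800: state=(0.377, 0.180, 0.443)
t=5.000: state=(0.359, 0.175, 0.466)
t=5.200: state=(0.342, 0.169, 0.489)
t=5.400: state=(0.327, 0.163, 0.511)
t=5.600: state=(0.312, 0.156, 0.532)
t=5.800: state=(0.300, 0.148, 0.552)
t=5.940: state=(0.291, 0.143, 0.565)
compare at T: S=0.291, I=0.143, R=0.565

largest component: R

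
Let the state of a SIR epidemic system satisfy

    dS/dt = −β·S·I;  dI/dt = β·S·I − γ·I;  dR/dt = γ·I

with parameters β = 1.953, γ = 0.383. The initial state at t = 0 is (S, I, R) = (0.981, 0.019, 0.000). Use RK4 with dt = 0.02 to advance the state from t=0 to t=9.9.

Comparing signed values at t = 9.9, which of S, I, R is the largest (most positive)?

t=0.000: state=(0.981, 0.019, 0.000)
step 1 (dt=0.02): k1=(-0.036, 0.029, 0.007), k2=(-0.037, 0.030, 0.007), k3=(-0.037, 0.030, 0.007), k4=(-0.038, 0.030, 0.008); state += dt/6·(k1+2k2+2k3+k4)
t=0.020: state=(0.980, 0.020, 0.000)
t=0.040: state=(0.979, 0.020, 0.000)
t=0.060: state=(0.979, 0.021, 0.000)
continuing one RK4 step at a time; state shown every 25 steps (Δt=0.5):
t=0.500: state=(0.954, 0.040, 0.005)
t=1.000: state=(0.900, 0.083, 0.017)
t=1.500: state=(0.803, 0.158, 0.039)
t=2.000: state=(0.654, 0.266, 0.079)
t=2.500: state=(0.476, 0.382, 0.142)
t=3.000: state=(0.314, 0.463, 0.223)
t=3.500: state=(0.196, 0.488, 0.315)
t=4.000: state=(0.123, 0.470, 0.408)
t=4.500: state=(0.079, 0.427, 0.494)
t=5.000: state=(0.053, 0.376, 0.571)
t=5.500: state=(0.038, 0.324, 0.638)
t=6.000: state=(0.028, 0.277, 0.695)
t=6.500: state=(0.022, 0.234, 0.744)
t=7.000: state=(0.018, 0.197, 0.785)
t=7.500: state=(0.015, 0.165, 0.820)
t=8.000: state=(0.013, 0.138, 0.849)
t=8.500: state=(0.011, 0.116, 0.873)
t=9.000: state=(0.010, 0.096, 0.893)
t=9.500: state=(0.009, 0.080, 0.910)
t=9.900: state=(0.009, 0.070, 0.922)
compare at T: S=0.009, I=0.070, R=0.922

largest component: R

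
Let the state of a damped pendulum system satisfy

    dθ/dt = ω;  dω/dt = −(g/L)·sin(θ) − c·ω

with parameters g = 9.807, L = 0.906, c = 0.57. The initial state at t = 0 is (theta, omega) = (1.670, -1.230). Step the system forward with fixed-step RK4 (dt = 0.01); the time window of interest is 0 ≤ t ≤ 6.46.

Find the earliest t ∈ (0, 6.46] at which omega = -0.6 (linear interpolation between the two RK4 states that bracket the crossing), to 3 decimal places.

t = 0.947

t=0.000: state=(1.670, -1.230)
step 1 (dt=0.01): k1=(-1.230, -10.070), k2=(-1.280, -10.048), k3=(-1.280, -10.048), k4=(-1.330, -10.026); state += dt/6·(k1+2k2+2k3+k4)
t=0.010: state=(1.657, -1.330)
t=0.020: state=(1.643, -1.431)
t=0.030: state=(1.629, -1.530)
continuing one RK4 step at a time; state shown every 25 steps (Δt=0.25):
t=0.250: state=(1.064, -3.516)
t=0.500: state=(0.034, -4.317)
t=0.750: state=(-0.877, -2.644)
t=0.940: state=(-1.193, -0.670)
next step: t=0.950: state=(-1.200, -0.566) — omega has crossed -0.6
linear interpolation between t=0.940 (-0.67038) and t=0.950 (-0.56610) → t≈0.947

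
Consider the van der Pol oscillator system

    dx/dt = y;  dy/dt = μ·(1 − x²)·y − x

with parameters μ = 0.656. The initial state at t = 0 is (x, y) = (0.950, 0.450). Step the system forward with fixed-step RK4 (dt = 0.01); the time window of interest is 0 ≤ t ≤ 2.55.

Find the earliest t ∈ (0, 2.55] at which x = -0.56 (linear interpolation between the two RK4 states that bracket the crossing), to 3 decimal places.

t = 2.244

t=0.000: state=(0.950, 0.450)
step 1 (dt=0.01): k1=(0.450, -0.921), k2=(0.445, -0.925), k3=(0.445, -0.925), k4=(0.441, -0.929); state += dt/6·(k1+2k2+2k3+k4)
t=0.010: state=(0.954, 0.441)
t=0.020: state=(0.959, 0.431)
t=0.030: state=(0.963, 0.422)
continuing one RK4 step at a time; state shown every 10 steps (Δt=0.1):
t=0.100: state=(0.990, 0.354)
t=0.200: state=(1.021, 0.254)
t=0.300: state=(1.041, 0.150)
t=0.400: state=(1.051, 0.044)
t=0.500: state=(1.050, -0.061)
t=0.600: state=(1.038, -0.165)
t=0.700: state=(1.017, -0.267)
t=0.800: state=(0.985, -0.367)
t=0.900: state=(0.944, -0.465)
t=1.000: state=(0.892, -0.562)
t=1.100: state=(0.831, -0.659)
t=1.200: state=(0.760, -0.756)
t=1.300: state=(0.680, -0.853)
t=1.400: state=(0.590, -0.952)
t=1.500: state=(0.490, -1.052)
t=1.600: state=(0.379, -1.155)
t=1.700: state=(0.259, -1.258)
t=1.800: state=(0.128, -1.360)
t=1.900: state=(-0.013, -1.457)
t=2.000: state=(-0.163, -1.546)
t=2.100: state=(-0.322, -1.620)
t=2.200: state=(-0.487, -1.669)
t=2.240: state=(-0.554, -1.681)
next step: t=2.250: state=(-0.570, -1.683) — x has crossed -0.56
linear interpolation between t=2.240 (-0.55354) and t=2.250 (-0.57035) → t≈2.244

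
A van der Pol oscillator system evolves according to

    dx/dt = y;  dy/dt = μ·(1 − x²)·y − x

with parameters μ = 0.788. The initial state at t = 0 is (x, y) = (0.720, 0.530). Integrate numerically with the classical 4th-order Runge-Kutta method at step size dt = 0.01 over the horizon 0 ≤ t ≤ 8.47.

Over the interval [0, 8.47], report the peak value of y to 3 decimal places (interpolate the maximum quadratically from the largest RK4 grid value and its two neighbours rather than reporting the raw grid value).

t=0.000: state=(0.720, 0.530)
step 1 (dt=0.01): k1=(0.530, -0.519), k2=(0.527, -0.524), k3=(0.527, -0.524), k4=(0.525, -0.529); state += dt/6·(k1+2k2+2k3+k4)
t=0.010: state=(0.725, 0.525)
t=0.020: state=(0.730, 0.519)
t=0.030: state=(0.736, 0.514)
continuing one RK4 step at a time; state shown every 50 steps (Δt=0.5):
t=0.500: state=(0.901, 0.166)
t=1.000: state=(0.871, -0.292)
t=1.500: state=(0.608, -0.764)
t=2.000: state=(0.095, -1.296)
t=2.500: state=(-0.671, -1.685)
t=3.000: state=(-1.412, -1.075)
t=3.500: state=(-1.668, -0.005)
t=4.000: state=(-1.502, 0.603)
t=4.500: state=(-1.094, 1.036)
t=5.000: state=(-0.440, 1.625)
t=5.500: state=(0.562, 2.331)
t=6.000: state=(1.624, 1.525)
t=6.500: state=(1.965, -0.004)
t=7.000: state=(1.788, -0.603)
t=7.500: state=(1.403, -0.934)
t=8.000: state=(0.835, -1.378)
t=8.470: state=(0.034, -2.073)
largest grid value and its neighbours: y(5.580)=2.36197, y(5.590)=2.36215, y(5.600)=2.36140
parabola through these three points peaks at t≈5.587 with y≈2.36219

max y = 2.362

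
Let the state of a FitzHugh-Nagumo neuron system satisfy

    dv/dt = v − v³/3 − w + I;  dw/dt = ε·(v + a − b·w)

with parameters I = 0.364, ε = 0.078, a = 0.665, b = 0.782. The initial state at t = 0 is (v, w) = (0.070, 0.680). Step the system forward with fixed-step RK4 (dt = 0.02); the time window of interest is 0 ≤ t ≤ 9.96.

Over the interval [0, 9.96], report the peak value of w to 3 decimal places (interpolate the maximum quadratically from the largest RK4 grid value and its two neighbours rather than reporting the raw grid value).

max w = 0.685

t=0.000: state=(0.070, 0.680)
step 1 (dt=0.02): k1=(-0.246, 0.016), k2=(-0.249, 0.016), k3=(-0.249, 0.016), k4=(-0.251, 0.015); state += dt/6·(k1+2k2+2k3+k4)
t=0.020: state=(0.065, 0.680)
t=0.040: state=(0.060, 0.681)
t=0.060: state=(0.055, 0.681)
continuing one RK4 step at a time; state shown every 25 steps (Δt=0.5):
t=0.500: state=(-0.091, 0.685)
t=1.000: state=(-0.356, 0.682)
t=1.500: state=(-0.753, 0.666)
t=2.000: state=(-1.220, 0.633)
t=2.500: state=(-1.573, 0.586)
t=3.000: state=(-1.731, 0.530)
t=3.500: state=(-1.773, 0.472)
t=4.000: state=(-1.770, 0.415)
t=4.500: state=(-1.751, 0.360)
t=5.000: state=(-1.728, 0.308)
t=5.500: state=(-1.704, 0.259)
t=6.000: state=(-1.679, 0.211)
t=6.500: state=(-1.653, 0.167)
t=7.000: state=(-1.628, 0.124)
t=7.500: state=(-1.603, 0.084)
t=8.000: state=(-1.578, 0.046)
t=8.500: state=(-1.553, 0.010)
t=9.000: state=(-1.528, -0.024)
t=9.500: state=(-1.504, -0.056)
t=9.960: state=(-1.481, -0.084)
largest grid value and its neighbours: w(0.560)=0.68507, w(0.580)=0.68509, w(0.600)=0.68509
parabola through these three points peaks at t≈0.588 with w≈0.68509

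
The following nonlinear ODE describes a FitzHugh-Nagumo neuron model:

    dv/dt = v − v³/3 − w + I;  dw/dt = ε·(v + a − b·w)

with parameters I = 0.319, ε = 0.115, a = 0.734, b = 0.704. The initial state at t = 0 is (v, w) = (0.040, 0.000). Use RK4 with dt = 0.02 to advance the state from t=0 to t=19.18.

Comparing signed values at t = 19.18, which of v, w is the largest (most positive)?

largest component: w

t=0.000: state=(0.040, 0.000)
step 1 (dt=0.02): k1=(0.359, 0.089), k2=(0.362, 0.089), k3=(0.362, 0.089), k4=(0.364, 0.090); state += dt/6·(k1+2k2+2k3+k4)
t=0.020: state=(0.047, 0.002)
t=0.040: state=(0.055, 0.004)
t=0.060: state=(0.062, 0.005)
continuing one RK4 step at a time; state shown every 50 steps (Δt=1):
t=1.000: state=(0.567, 0.112)
t=2.000: state=(1.310, 0.289)
t=3.000: state=(1.595, 0.514)
t=4.000: state=(1.549, 0.730)
t=5.000: state=(1.426, 0.919)
t=6.000: state=(1.271, 1.078)
t=7.000: state=(1.075, 1.205)
t=8.000: state=(0.799, 1.297)
t=9.000: state=(0.296, 1.340)
t=10.000: state=(-0.896, 1.292)
t=11.000: state=(-1.943, 1.101)
t=12.000: state=(-1.982, 0.877)
t=13.000: state=(-1.915, 0.674)
t=14.000: state=(-1.844, 0.495)
t=15.000: state=(-1.775, 0.338)
t=16.000: state=(-1.706, 0.201)
t=17.000: state=(-1.639, 0.081)
t=18.000: state=(-1.573, -0.021)
t=19.000: state=(-1.509, -0.109)
t=19.180: state=(-1.497, -0.123)
compare at T: v=-1.497, w=-0.123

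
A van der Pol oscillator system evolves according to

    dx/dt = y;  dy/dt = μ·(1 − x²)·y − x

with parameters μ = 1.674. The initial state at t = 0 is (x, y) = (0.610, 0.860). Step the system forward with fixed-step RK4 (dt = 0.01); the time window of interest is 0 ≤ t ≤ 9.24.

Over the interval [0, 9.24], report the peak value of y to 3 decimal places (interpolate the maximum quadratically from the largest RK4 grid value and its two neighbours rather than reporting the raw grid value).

t=0.000: state=(0.610, 0.860)
step 1 (dt=0.01): k1=(0.860, 0.294), k2=(0.861, 0.284), k3=(0.861, 0.284), k4=(0.863, 0.273); state += dt/6·(k1+2k2+2k3+k4)
t=0.010: state=(0.619, 0.863)
t=0.020: state=(0.627, 0.865)
t=0.030: state=(0.636, 0.868)
continuing one RK4 step at a time; state shown every 50 steps (Δt=0.5):
t=0.500: state=(1.022, 0.669)
t=1.000: state=(1.199, 0.030)
t=1.500: state=(1.078, -0.490)
t=2.000: state=(0.701, -1.070)
t=2.500: state=(-0.122, -2.428)
t=3.000: state=(-1.566, -2.282)
t=3.500: state=(-1.968, 0.091)
t=4.000: state=(-1.821, 0.404)
t=4.500: state=(-1.590, 0.520)
t=5.000: state=(-1.290, 0.701)
t=5.500: state=(-0.851, 1.125)
t=6.000: state=(-0.026, 2.409)
t=6.500: state=(1.512, 2.693)
t=7.000: state=(2.016, -0.049)
t=7.500: state=(1.879, -0.387)
t=8.000: state=(1.660, -0.490)
t=8.500: state=(1.382, -0.639)
t=9.000: state=(0.993, -0.964)
t=9.240: state=(0.727, -1.286)
largest grid value and its neighbours: y(6.300)=3.42288, y(6.310)=3.42583, y(6.320)=3.42486
parabola through these three points peaks at t≈6.313 with y≈3.42595

max y = 3.426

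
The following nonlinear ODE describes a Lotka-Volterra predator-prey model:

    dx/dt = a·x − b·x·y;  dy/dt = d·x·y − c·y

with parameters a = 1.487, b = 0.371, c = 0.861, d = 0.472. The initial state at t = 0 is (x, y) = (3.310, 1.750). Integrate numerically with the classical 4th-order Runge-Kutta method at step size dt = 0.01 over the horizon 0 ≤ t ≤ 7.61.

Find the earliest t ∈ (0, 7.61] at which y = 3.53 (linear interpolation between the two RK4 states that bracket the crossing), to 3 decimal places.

t=0.000: state=(3.310, 1.750)
step 1 (dt=0.01): k1=(2.773, 1.227), k2=(2.777, 1.243), k3=(2.777, 1.243), k4=(2.781, 1.259); state += dt/6·(k1+2k2+2k3+k4)
t=0.010: state=(3.338, 1.762)
t=0.020: state=(3.366, 1.775)
t=0.030: state=(3.394, 1.788)
continuing one RK4 step at a time; state shown every 25 steps (Δt=0.25):
t=0.250: state=(4.010, 2.173)
t=0.500: state=(4.606, 2.920)
t=0.630: state=(4.791, 3.485)
next step: t=0.640: state=(4.800, 3.534) — y has crossed 3.53
linear interpolation between t=0.630 (3.48504) and t=0.640 (3.53426) → t≈0.639

t = 0.639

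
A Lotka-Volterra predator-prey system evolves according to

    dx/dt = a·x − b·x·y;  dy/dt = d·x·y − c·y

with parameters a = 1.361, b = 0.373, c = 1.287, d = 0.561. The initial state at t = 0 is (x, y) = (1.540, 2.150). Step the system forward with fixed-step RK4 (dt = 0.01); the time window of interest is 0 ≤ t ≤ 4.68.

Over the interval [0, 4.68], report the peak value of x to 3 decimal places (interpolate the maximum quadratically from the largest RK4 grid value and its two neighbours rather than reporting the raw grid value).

t=0.000: state=(1.540, 2.150)
step 1 (dt=0.01): k1=(0.861, -0.910), k2=(0.866, -0.902), k3=(0.866, -0.902), k4=(0.871, -0.895); state += dt/6·(k1+2k2+2k3+k4)
t=0.010: state=(1.549, 2.141)
t=0.020: state=(1.557, 2.132)
t=0.030: state=(1.566, 2.123)
continuing one RK4 step at a time; state shown every 20 steps (Δt=0.2):
t=0.200: state=(1.733, 1.996)
t=0.400: state=(1.968, 1.899)
t=0.600: state=(2.247, 1.858)
t=0.800: state=(2.566, 1.881)
t=1.000: state=(2.919, 1.978)
t=1.200: state=(3.286, 2.166)
t=1.400: state=(3.632, 2.469)
t=1.600: state=(3.904, 2.916)
t=1.800: state=(4.035, 3.525)
t=2.000: state=(3.963, 4.276)
t=2.200: state=(3.669, 5.083)
t=2.400: state=(3.208, 5.785)
t=2.600: state=(2.685, 6.225)
t=2.800: state=(2.203, 6.326)
t=3.000: state=(1.815, 6.121)
t=3.200: state=(1.531, 5.703)
t=3.400: state=(1.339, 5.176)
t=3.600: state=(1.220, 4.616)
t=3.800: state=(1.159, 4.076)
t=4.000: state=(1.144, 3.584)
t=4.200: state=(1.168, 3.153)
t=4.400: state=(1.229, 2.788)
t=4.600: state=(1.326, 2.486)
t=4.680: state=(1.375, 2.383)
largest grid value and its neighbours: x(1.830)=4.03821, x(1.840)=4.03823, x(1.850)=4.03771
parabola through these three points peaks at t≈1.835 with x≈4.03829

max x = 4.038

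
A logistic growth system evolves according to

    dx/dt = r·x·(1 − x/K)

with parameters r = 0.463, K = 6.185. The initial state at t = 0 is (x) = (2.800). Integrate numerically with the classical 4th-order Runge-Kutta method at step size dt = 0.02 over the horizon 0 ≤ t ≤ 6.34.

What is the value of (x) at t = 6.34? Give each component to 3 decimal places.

t=0.000: state=(2.800)
step 1 (dt=0.02): k1=(0.710), k2=(0.710), k3=(0.710), k4=(0.710); state += dt/6·(k1+2k2+2k3+k4)
t=0.020: state=(2.814)
t=0.040: state=(2.828)
t=0.060: state=(2.843)
continuing one RK4 step at a time; state shown every 25 steps (Δt=0.5):
t=0.500: state=(3.157)
t=1.000: state=(3.512)
t=1.500: state=(3.857)
t=2.000: state=(4.182)
t=2.500: state=(4.482)
t=3.000: state=(4.753)
t=3.500: state=(4.991)
t=4.000: state=(5.199)
t=4.500: state=(5.376)
t=5.000: state=(5.525)
t=5.500: state=(5.650)
t=6.000: state=(5.753)
t=6.340: state=(5.812)

(x) = (5.812)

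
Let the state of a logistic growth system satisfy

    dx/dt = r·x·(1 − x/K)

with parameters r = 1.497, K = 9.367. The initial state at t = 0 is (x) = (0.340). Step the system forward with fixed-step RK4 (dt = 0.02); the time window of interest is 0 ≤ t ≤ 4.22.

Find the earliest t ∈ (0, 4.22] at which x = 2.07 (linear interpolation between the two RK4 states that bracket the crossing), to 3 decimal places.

t = 1.349

t=0.000: state=(0.340)
step 1 (dt=0.02): k1=(0.491), k2=(0.497), k3=(0.497), k4=(0.504); state += dt/6·(k1+2k2+2k3+k4)
t=0.020: state=(0.350)
t=0.040: state=(0.360)
t=0.060: state=(0.371)
continuing one RK4 step at a time; state shown every 10 steps (Δt=0.2):
t=0.200: state=(0.453)
t=0.400: state=(0.601)
t=0.600: state=(0.793)
t=0.800: state=(1.039)
t=1.000: state=(1.349)
t=1.200: state=(1.733)
t=1.340: state=(2.049)
next step: t=1.360: state=(2.097) — x has crossed 2.07
linear interpolation between t=1.340 (2.04890) and t=1.360 (2.09723) → t≈1.349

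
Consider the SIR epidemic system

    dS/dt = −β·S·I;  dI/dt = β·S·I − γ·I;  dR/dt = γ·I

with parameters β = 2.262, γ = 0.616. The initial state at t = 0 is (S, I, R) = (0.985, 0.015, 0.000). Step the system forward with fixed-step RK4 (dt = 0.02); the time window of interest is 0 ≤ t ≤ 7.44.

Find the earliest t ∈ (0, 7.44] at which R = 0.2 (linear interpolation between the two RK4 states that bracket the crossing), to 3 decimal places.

t=0.000: state=(0.985, 0.015, 0.000)
step 1 (dt=0.02): k1=(-0.033, 0.024, 0.009), k2=(-0.034, 0.025, 0.009), k3=(-0.034, 0.025, 0.009), k4=(-0.034, 0.025, 0.010); state += dt/6·(k1+2k2+2k3+k4)
t=0.020: state=(0.984, 0.015, 0.000)
t=0.040: state=(0.984, 0.016, 0.000)
t=0.060: state=(0.983, 0.017, 0.001)
continuing one RK4 step at a time; state shown every 25 steps (Δt=0.5):
t=0.500: state=(0.960, 0.033, 0.007)
t=1.000: state=(0.907, 0.070, 0.022)
t=1.500: state=(0.809, 0.137, 0.053)
t=2.000: state=(0.658, 0.232, 0.110)
t=2.500: state=(0.479, 0.325, 0.196)
next step: t=2.520: state=(0.472, 0.328, 0.200) — R has crossed 0.2
linear interpolation between t=2.500 (0.19623) and t=2.520 (0.20024) → t≈2.519

t = 2.519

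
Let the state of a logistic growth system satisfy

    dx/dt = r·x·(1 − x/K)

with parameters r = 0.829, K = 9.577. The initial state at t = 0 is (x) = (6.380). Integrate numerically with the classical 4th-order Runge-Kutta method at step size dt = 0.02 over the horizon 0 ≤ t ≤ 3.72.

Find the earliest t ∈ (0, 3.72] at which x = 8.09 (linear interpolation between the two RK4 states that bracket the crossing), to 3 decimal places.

t=0.000: state=(6.380)
step 1 (dt=0.02): k1=(1.766), k2=(1.761), k3=(1.761), k4=(1.756); state += dt/6·(k1+2k2+2k3+k4)
t=0.020: state=(6.415)
t=0.040: state=(6.450)
t=0.060: state=(6.485)
continuing one RK4 step at a time; state shown every 10 steps (Δt=0.2):
t=0.200: state=(6.723)
t=0.400: state=(7.044)
t=0.600: state=(7.340)
t=0.800: state=(7.612)
t=1.000: state=(7.858)
t=1.200: state=(8.080)
next step: t=1.220: state=(8.101) — x has crossed 8.09
linear interpolation between t=1.200 (8.07978) and t=1.220 (8.10060) → t≈1.210

t = 1.210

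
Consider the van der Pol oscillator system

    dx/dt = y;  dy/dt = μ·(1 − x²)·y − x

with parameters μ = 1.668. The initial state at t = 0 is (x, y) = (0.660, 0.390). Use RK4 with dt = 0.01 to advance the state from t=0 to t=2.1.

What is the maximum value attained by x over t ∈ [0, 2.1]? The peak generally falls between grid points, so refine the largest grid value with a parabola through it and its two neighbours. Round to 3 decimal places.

max x = 0.809

t=0.000: state=(0.660, 0.390)
step 1 (dt=0.01): k1=(0.390, -0.293), k2=(0.389, -0.298), k3=(0.389, -0.298), k4=(0.387, -0.303); state += dt/6·(k1+2k2+2k3+k4)
t=0.010: state=(0.664, 0.387)
t=0.020: state=(0.668, 0.384)
t=0.030: state=(0.672, 0.381)
continuing one RK4 step at a time; state shown every 10 steps (Δt=0.1):
t=0.100: state=(0.697, 0.356)
t=0.200: state=(0.731, 0.312)
t=0.300: state=(0.759, 0.258)
t=0.400: state=(0.782, 0.197)
t=0.500: state=(0.798, 0.128)
t=0.600: state=(0.808, 0.053)
t=0.700: state=(0.809, -0.027)
t=0.800: state=(0.802, -0.112)
t=0.900: state=(0.786, -0.201)
t=1.000: state=(0.761, -0.295)
t=1.100: state=(0.727, -0.395)
t=1.200: state=(0.682, -0.504)
t=1.300: state=(0.626, -0.623)
t=1.400: state=(0.557, -0.757)
t=1.500: state=(0.474, -0.910)
t=1.600: state=(0.374, -1.089)
t=1.700: state=(0.255, -1.299)
t=1.800: state=(0.113, -1.546)
t=1.900: state=(-0.056, -1.830)
t=2.000: state=(-0.254, -2.136)
t=2.100: state=(-0.482, -2.428)
largest grid value and its neighbours: x(0.660)=0.80926, x(0.670)=0.80927, x(0.680)=0.80920
parabola through these three points peaks at t≈0.666 with x≈0.80927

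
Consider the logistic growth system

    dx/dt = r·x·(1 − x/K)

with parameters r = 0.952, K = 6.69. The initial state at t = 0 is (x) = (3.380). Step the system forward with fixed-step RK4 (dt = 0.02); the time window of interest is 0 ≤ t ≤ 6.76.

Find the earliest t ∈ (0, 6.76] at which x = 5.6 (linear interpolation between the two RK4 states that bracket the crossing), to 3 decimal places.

t = 1.697

t=0.000: state=(3.380)
step 1 (dt=0.02): k1=(1.592), k2=(1.592), k3=(1.592), k4=(1.592); state += dt/6·(k1+2k2+2k3+k4)
t=0.020: state=(3.412)
t=0.040: state=(3.444)
t=0.060: state=(3.475)
continuing one RK4 step at a time; state shown every 25 steps (Δt=0.5):
t=0.500: state=(4.159)
t=1.000: state=(4.855)
t=1.500: state=(5.418)
t=1.680: state=(5.585)
next step: t=1.700: state=(5.602) — x has crossed 5.6
linear interpolation between t=1.680 (5.58504) and t=1.700 (5.60250) → t≈1.697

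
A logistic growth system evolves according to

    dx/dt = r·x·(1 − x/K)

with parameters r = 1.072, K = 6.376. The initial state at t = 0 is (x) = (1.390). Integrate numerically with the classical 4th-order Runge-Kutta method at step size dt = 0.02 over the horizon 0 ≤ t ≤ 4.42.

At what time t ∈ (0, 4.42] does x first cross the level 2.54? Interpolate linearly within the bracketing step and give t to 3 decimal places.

t=0.000: state=(1.390)
step 1 (dt=0.02): k1=(1.165), k2=(1.172), k3=(1.172), k4=(1.179); state += dt/6·(k1+2k2+2k3+k4)
t=0.020: state=(1.413)
t=0.040: state=(1.437)
t=0.060: state=(1.461)
continuing one RK4 step at a time; state shown every 10 steps (Δt=0.2):
t=0.200: state=(1.637)
t=0.400: state=(1.911)
t=0.600: state=(2.210)
t=0.800: state=(2.529)
next step: t=0.820: state=(2.561) — x has crossed 2.54
linear interpolation between t=0.800 (2.52860) and t=0.820 (2.56139) → t≈0.807

t = 0.807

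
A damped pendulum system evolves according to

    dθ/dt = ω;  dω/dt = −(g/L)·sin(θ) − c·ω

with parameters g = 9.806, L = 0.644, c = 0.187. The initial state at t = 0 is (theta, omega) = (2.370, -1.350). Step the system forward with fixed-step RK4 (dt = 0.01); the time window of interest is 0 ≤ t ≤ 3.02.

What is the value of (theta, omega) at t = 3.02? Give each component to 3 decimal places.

(theta, omega) = (-1.568, -1.469)

t=0.000: state=(2.370, -1.350)
step 1 (dt=0.01): k1=(-1.350, -10.365), k2=(-1.402, -10.429), k3=(-1.402, -10.431), k4=(-1.454, -10.497); state += dt/6·(k1+2k2+2k3+k4)
t=0.010: state=(2.356, -1.454)
t=0.020: state=(2.341, -1.560)
t=0.030: state=(2.325, -1.667)
continuing one RK4 step at a time; state shown every 10 steps (Δt=0.1):
t=0.100: state=(2.181, -2.464)
t=0.200: state=(1.871, -3.761)
t=0.300: state=(1.424, -5.181)
t=0.400: state=(0.840, -6.438)
t=0.500: state=(0.159, -7.032)
t=0.600: state=(-0.532, -6.621)
t=0.700: state=(-1.137, -5.386)
t=0.800: state=(-1.598, -3.817)
t=0.900: state=(-1.902, -2.272)
t=1.000: state=(-2.057, -0.854)
t=1.100: state=(-2.076, 0.481)
t=1.200: state=(-1.961, 1.824)
t=1.300: state=(-1.708, 3.238)
t=1.400: state=(-1.312, 4.675)
t=1.500: state=(-0.781, 5.886)
t=1.600: state=(-0.157, 6.452)
t=1.700: state=(0.478, 6.089)
t=1.800: state=(1.035, 4.943)
t=1.900: state=(1.455, 3.427)
t=2.000: state=(1.719, 1.860)
t=2.100: state=(1.829, 0.353)
t=2.200: state=(1.790, -1.115)
t=2.300: state=(1.605, -2.586)
t=2.400: state=(1.274, -4.029)
t=2.500: state=(0.807, -5.251)
t=2.600: state=(0.243, -5.905)
t=2.700: state=(-0.346, -5.716)
t=2.800: state=(-0.874, -4.745)
t=2.900: state=(-1.280, -3.329)
t=3.000: state=(-1.536, -1.780)
t=3.020: state=(-1.568, -1.469)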